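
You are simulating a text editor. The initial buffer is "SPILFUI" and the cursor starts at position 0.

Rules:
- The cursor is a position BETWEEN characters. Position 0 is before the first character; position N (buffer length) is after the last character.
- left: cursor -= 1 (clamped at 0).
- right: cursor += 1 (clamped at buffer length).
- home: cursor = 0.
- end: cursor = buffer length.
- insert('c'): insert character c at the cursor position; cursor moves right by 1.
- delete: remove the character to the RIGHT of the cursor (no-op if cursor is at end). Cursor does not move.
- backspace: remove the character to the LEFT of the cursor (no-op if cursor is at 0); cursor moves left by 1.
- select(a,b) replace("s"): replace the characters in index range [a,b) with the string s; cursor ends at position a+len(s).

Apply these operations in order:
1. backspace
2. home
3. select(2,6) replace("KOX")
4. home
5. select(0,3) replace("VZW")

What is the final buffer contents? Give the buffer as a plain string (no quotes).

Answer: VZWOXI

Derivation:
After op 1 (backspace): buf='SPILFUI' cursor=0
After op 2 (home): buf='SPILFUI' cursor=0
After op 3 (select(2,6) replace("KOX")): buf='SPKOXI' cursor=5
After op 4 (home): buf='SPKOXI' cursor=0
After op 5 (select(0,3) replace("VZW")): buf='VZWOXI' cursor=3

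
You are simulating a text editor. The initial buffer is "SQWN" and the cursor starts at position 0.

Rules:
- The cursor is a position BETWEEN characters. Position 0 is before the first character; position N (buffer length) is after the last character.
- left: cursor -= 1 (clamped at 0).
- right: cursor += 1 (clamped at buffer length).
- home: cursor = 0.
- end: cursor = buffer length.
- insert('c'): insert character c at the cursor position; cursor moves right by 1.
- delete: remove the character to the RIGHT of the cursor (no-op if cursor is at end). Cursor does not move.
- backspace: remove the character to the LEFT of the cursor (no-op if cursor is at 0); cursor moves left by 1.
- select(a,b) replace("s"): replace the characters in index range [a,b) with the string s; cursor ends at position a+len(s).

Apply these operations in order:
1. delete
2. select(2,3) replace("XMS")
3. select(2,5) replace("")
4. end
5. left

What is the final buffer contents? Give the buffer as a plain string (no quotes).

Answer: QW

Derivation:
After op 1 (delete): buf='QWN' cursor=0
After op 2 (select(2,3) replace("XMS")): buf='QWXMS' cursor=5
After op 3 (select(2,5) replace("")): buf='QW' cursor=2
After op 4 (end): buf='QW' cursor=2
After op 5 (left): buf='QW' cursor=1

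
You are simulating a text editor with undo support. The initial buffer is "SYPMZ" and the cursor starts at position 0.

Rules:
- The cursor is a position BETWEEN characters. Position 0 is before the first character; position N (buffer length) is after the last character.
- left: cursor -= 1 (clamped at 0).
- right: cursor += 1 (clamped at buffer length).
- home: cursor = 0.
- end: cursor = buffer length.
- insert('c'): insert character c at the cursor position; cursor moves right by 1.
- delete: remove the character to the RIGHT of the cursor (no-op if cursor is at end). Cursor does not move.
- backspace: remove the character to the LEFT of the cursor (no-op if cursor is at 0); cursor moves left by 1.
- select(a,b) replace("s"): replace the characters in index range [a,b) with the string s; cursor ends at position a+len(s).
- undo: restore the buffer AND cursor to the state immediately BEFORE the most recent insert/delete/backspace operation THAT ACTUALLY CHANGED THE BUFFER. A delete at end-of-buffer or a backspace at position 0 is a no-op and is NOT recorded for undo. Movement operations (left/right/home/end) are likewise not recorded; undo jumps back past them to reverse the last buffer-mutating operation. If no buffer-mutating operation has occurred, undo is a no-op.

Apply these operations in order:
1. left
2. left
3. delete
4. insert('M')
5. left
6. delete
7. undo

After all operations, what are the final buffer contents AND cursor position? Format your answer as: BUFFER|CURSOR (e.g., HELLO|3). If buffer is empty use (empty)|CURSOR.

After op 1 (left): buf='SYPMZ' cursor=0
After op 2 (left): buf='SYPMZ' cursor=0
After op 3 (delete): buf='YPMZ' cursor=0
After op 4 (insert('M')): buf='MYPMZ' cursor=1
After op 5 (left): buf='MYPMZ' cursor=0
After op 6 (delete): buf='YPMZ' cursor=0
After op 7 (undo): buf='MYPMZ' cursor=0

Answer: MYPMZ|0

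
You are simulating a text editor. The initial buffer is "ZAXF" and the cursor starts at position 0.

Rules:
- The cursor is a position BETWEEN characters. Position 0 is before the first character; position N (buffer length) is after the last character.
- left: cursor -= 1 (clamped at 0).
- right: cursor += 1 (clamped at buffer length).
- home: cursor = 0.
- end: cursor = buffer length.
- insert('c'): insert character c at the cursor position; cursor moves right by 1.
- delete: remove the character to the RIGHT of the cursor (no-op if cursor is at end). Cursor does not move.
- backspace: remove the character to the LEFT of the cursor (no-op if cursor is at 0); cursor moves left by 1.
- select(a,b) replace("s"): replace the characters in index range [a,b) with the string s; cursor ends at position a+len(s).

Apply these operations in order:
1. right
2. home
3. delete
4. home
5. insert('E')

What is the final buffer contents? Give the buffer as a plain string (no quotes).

After op 1 (right): buf='ZAXF' cursor=1
After op 2 (home): buf='ZAXF' cursor=0
After op 3 (delete): buf='AXF' cursor=0
After op 4 (home): buf='AXF' cursor=0
After op 5 (insert('E')): buf='EAXF' cursor=1

Answer: EAXF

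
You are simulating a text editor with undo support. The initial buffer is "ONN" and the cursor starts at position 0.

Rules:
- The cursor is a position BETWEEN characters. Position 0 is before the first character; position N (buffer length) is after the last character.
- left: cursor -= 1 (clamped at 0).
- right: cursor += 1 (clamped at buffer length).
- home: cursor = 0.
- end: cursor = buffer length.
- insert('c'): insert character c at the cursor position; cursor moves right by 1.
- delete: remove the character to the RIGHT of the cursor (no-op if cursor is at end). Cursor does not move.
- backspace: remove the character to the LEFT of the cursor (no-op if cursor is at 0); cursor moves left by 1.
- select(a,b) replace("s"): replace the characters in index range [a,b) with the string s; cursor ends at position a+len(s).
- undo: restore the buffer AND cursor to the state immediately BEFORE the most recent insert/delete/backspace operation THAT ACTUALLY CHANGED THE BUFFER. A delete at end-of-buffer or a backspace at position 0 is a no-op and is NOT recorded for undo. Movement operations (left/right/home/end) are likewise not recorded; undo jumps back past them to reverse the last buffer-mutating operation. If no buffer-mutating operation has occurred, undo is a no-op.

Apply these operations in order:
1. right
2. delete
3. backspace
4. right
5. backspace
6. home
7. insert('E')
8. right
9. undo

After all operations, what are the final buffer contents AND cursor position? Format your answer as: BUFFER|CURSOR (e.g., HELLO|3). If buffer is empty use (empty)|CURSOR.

Answer: (empty)|0

Derivation:
After op 1 (right): buf='ONN' cursor=1
After op 2 (delete): buf='ON' cursor=1
After op 3 (backspace): buf='N' cursor=0
After op 4 (right): buf='N' cursor=1
After op 5 (backspace): buf='(empty)' cursor=0
After op 6 (home): buf='(empty)' cursor=0
After op 7 (insert('E')): buf='E' cursor=1
After op 8 (right): buf='E' cursor=1
After op 9 (undo): buf='(empty)' cursor=0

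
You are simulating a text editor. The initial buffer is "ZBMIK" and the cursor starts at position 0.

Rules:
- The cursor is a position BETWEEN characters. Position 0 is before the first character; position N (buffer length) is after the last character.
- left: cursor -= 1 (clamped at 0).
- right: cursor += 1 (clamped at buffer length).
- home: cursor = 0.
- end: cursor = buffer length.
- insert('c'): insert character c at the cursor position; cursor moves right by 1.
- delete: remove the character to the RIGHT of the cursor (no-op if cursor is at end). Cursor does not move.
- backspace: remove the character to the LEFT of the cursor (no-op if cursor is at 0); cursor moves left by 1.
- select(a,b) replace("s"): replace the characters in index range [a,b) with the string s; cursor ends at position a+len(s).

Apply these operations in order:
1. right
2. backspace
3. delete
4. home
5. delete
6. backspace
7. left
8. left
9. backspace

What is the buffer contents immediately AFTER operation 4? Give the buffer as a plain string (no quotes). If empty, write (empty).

After op 1 (right): buf='ZBMIK' cursor=1
After op 2 (backspace): buf='BMIK' cursor=0
After op 3 (delete): buf='MIK' cursor=0
After op 4 (home): buf='MIK' cursor=0

Answer: MIK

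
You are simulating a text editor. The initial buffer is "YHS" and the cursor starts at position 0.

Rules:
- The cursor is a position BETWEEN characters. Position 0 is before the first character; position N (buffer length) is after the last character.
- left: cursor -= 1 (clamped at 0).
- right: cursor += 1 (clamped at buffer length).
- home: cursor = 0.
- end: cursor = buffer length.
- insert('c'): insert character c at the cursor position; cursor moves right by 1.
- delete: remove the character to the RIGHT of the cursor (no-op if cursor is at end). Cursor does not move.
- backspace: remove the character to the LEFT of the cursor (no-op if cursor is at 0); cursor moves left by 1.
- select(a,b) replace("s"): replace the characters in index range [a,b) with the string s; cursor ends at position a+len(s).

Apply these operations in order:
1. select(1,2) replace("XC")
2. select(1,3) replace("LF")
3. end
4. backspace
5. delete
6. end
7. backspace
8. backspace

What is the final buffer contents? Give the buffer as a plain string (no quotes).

Answer: Y

Derivation:
After op 1 (select(1,2) replace("XC")): buf='YXCS' cursor=3
After op 2 (select(1,3) replace("LF")): buf='YLFS' cursor=3
After op 3 (end): buf='YLFS' cursor=4
After op 4 (backspace): buf='YLF' cursor=3
After op 5 (delete): buf='YLF' cursor=3
After op 6 (end): buf='YLF' cursor=3
After op 7 (backspace): buf='YL' cursor=2
After op 8 (backspace): buf='Y' cursor=1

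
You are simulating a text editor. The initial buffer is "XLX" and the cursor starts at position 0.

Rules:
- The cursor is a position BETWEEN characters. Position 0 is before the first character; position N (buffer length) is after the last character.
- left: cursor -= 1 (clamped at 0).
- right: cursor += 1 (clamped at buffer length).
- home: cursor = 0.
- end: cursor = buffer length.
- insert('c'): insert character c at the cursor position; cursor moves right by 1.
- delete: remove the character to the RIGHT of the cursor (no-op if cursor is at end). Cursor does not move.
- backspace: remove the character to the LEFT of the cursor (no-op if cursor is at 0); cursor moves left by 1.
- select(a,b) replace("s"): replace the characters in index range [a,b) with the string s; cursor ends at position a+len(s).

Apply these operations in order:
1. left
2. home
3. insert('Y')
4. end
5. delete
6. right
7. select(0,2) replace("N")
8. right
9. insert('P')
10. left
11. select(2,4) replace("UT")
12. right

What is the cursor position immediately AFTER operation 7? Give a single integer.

Answer: 1

Derivation:
After op 1 (left): buf='XLX' cursor=0
After op 2 (home): buf='XLX' cursor=0
After op 3 (insert('Y')): buf='YXLX' cursor=1
After op 4 (end): buf='YXLX' cursor=4
After op 5 (delete): buf='YXLX' cursor=4
After op 6 (right): buf='YXLX' cursor=4
After op 7 (select(0,2) replace("N")): buf='NLX' cursor=1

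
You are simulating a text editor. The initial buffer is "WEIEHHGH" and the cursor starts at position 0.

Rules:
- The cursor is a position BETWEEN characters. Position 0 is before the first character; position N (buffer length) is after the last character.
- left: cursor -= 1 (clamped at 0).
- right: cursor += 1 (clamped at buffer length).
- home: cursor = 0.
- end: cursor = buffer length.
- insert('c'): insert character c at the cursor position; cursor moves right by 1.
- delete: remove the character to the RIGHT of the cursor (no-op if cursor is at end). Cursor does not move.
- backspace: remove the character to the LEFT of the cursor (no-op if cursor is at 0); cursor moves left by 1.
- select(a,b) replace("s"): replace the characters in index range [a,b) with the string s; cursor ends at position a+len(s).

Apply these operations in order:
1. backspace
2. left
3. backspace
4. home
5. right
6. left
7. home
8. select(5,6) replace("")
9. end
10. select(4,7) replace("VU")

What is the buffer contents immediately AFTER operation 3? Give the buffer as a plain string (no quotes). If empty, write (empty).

After op 1 (backspace): buf='WEIEHHGH' cursor=0
After op 2 (left): buf='WEIEHHGH' cursor=0
After op 3 (backspace): buf='WEIEHHGH' cursor=0

Answer: WEIEHHGH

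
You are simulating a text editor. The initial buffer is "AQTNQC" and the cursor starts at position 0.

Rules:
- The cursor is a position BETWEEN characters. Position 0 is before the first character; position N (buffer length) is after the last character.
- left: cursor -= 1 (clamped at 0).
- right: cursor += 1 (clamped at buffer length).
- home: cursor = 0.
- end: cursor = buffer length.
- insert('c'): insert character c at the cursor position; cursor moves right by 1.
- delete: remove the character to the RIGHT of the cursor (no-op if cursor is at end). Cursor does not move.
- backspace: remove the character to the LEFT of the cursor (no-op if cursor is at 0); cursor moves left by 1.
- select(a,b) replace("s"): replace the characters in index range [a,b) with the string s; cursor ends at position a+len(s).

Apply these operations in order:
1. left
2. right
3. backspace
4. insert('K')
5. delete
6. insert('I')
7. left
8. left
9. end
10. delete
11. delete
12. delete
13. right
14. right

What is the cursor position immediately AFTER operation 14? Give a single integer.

Answer: 6

Derivation:
After op 1 (left): buf='AQTNQC' cursor=0
After op 2 (right): buf='AQTNQC' cursor=1
After op 3 (backspace): buf='QTNQC' cursor=0
After op 4 (insert('K')): buf='KQTNQC' cursor=1
After op 5 (delete): buf='KTNQC' cursor=1
After op 6 (insert('I')): buf='KITNQC' cursor=2
After op 7 (left): buf='KITNQC' cursor=1
After op 8 (left): buf='KITNQC' cursor=0
After op 9 (end): buf='KITNQC' cursor=6
After op 10 (delete): buf='KITNQC' cursor=6
After op 11 (delete): buf='KITNQC' cursor=6
After op 12 (delete): buf='KITNQC' cursor=6
After op 13 (right): buf='KITNQC' cursor=6
After op 14 (right): buf='KITNQC' cursor=6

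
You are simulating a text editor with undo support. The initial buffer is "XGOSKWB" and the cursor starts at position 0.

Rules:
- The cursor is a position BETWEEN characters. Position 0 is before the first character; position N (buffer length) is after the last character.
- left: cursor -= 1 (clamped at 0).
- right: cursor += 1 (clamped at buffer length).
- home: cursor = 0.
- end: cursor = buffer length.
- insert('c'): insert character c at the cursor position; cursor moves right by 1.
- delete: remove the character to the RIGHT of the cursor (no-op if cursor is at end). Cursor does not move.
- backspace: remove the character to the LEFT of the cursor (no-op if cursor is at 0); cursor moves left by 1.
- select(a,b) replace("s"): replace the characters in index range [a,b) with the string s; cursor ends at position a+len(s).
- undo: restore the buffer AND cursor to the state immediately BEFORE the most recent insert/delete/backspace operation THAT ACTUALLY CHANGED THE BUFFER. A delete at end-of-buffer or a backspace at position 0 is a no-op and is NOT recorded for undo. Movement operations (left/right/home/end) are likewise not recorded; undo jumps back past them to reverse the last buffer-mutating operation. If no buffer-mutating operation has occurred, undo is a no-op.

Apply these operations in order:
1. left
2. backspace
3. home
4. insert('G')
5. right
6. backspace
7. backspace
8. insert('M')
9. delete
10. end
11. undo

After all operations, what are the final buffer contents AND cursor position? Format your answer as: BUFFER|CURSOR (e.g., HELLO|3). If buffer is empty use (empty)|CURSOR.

Answer: MGOSKWB|1

Derivation:
After op 1 (left): buf='XGOSKWB' cursor=0
After op 2 (backspace): buf='XGOSKWB' cursor=0
After op 3 (home): buf='XGOSKWB' cursor=0
After op 4 (insert('G')): buf='GXGOSKWB' cursor=1
After op 5 (right): buf='GXGOSKWB' cursor=2
After op 6 (backspace): buf='GGOSKWB' cursor=1
After op 7 (backspace): buf='GOSKWB' cursor=0
After op 8 (insert('M')): buf='MGOSKWB' cursor=1
After op 9 (delete): buf='MOSKWB' cursor=1
After op 10 (end): buf='MOSKWB' cursor=6
After op 11 (undo): buf='MGOSKWB' cursor=1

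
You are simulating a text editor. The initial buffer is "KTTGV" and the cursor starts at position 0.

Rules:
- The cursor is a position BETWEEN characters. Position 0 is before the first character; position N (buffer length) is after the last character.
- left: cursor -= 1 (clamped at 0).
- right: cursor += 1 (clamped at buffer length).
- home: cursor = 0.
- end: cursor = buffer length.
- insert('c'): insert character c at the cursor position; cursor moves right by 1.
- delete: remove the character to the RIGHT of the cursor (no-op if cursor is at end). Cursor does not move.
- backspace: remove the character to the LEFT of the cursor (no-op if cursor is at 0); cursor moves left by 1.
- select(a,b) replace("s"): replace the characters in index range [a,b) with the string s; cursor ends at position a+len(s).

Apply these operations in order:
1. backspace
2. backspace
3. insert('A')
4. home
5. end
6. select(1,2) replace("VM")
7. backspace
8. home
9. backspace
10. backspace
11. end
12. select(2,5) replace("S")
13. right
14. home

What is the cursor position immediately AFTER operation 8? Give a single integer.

Answer: 0

Derivation:
After op 1 (backspace): buf='KTTGV' cursor=0
After op 2 (backspace): buf='KTTGV' cursor=0
After op 3 (insert('A')): buf='AKTTGV' cursor=1
After op 4 (home): buf='AKTTGV' cursor=0
After op 5 (end): buf='AKTTGV' cursor=6
After op 6 (select(1,2) replace("VM")): buf='AVMTTGV' cursor=3
After op 7 (backspace): buf='AVTTGV' cursor=2
After op 8 (home): buf='AVTTGV' cursor=0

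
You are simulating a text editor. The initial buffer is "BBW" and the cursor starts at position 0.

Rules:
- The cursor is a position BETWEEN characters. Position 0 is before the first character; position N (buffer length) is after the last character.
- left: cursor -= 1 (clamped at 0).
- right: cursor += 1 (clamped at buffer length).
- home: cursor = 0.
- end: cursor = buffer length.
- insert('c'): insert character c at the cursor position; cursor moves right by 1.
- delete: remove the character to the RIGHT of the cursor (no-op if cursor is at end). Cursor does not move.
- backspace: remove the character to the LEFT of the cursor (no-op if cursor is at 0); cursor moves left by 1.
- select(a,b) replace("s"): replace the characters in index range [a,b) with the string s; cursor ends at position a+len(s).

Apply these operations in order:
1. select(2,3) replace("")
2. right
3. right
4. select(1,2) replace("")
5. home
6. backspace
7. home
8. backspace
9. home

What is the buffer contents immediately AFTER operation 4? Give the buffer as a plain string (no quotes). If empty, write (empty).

After op 1 (select(2,3) replace("")): buf='BB' cursor=2
After op 2 (right): buf='BB' cursor=2
After op 3 (right): buf='BB' cursor=2
After op 4 (select(1,2) replace("")): buf='B' cursor=1

Answer: B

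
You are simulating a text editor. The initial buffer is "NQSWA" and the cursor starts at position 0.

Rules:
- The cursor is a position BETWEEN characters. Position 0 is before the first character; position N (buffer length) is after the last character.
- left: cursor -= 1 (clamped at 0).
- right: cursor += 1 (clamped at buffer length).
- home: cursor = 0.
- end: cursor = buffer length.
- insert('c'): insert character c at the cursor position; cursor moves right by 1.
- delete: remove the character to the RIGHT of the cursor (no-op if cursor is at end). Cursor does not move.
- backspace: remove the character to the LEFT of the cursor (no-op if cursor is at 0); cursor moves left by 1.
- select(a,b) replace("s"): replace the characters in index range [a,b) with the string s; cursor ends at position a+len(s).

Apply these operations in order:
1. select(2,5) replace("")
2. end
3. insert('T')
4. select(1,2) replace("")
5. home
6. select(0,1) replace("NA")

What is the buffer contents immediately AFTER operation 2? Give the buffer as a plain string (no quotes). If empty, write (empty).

Answer: NQ

Derivation:
After op 1 (select(2,5) replace("")): buf='NQ' cursor=2
After op 2 (end): buf='NQ' cursor=2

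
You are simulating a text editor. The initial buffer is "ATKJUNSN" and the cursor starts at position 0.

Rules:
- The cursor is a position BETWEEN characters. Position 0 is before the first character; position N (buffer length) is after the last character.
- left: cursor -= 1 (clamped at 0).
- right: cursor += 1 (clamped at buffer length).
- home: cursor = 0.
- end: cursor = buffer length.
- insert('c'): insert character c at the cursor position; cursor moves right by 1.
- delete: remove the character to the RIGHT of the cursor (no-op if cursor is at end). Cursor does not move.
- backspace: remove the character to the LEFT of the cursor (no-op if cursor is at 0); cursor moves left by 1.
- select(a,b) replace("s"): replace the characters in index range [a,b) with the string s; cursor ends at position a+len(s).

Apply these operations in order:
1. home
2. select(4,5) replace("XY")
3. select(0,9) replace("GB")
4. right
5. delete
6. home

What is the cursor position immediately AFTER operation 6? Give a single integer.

Answer: 0

Derivation:
After op 1 (home): buf='ATKJUNSN' cursor=0
After op 2 (select(4,5) replace("XY")): buf='ATKJXYNSN' cursor=6
After op 3 (select(0,9) replace("GB")): buf='GB' cursor=2
After op 4 (right): buf='GB' cursor=2
After op 5 (delete): buf='GB' cursor=2
After op 6 (home): buf='GB' cursor=0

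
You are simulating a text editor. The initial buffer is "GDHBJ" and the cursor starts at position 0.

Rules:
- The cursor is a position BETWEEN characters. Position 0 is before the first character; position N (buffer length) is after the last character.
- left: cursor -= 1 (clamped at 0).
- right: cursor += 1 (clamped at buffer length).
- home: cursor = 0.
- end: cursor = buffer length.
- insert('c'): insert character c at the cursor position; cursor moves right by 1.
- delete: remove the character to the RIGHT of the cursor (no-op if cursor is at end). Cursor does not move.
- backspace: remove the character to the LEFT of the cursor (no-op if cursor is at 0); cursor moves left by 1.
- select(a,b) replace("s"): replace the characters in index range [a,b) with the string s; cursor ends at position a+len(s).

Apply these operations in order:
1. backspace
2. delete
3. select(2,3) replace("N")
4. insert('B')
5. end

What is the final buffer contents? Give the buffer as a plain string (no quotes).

After op 1 (backspace): buf='GDHBJ' cursor=0
After op 2 (delete): buf='DHBJ' cursor=0
After op 3 (select(2,3) replace("N")): buf='DHNJ' cursor=3
After op 4 (insert('B')): buf='DHNBJ' cursor=4
After op 5 (end): buf='DHNBJ' cursor=5

Answer: DHNBJ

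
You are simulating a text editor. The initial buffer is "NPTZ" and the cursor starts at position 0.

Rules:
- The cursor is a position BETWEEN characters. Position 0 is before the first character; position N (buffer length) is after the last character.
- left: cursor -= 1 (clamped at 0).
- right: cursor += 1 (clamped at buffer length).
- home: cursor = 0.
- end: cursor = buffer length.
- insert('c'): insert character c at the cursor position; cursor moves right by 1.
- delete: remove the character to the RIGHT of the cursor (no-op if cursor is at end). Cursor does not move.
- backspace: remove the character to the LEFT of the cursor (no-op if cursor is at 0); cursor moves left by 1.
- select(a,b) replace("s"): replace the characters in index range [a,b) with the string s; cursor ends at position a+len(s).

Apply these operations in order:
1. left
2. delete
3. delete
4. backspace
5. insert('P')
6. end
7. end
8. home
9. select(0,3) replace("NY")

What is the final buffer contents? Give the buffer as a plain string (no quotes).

Answer: NY

Derivation:
After op 1 (left): buf='NPTZ' cursor=0
After op 2 (delete): buf='PTZ' cursor=0
After op 3 (delete): buf='TZ' cursor=0
After op 4 (backspace): buf='TZ' cursor=0
After op 5 (insert('P')): buf='PTZ' cursor=1
After op 6 (end): buf='PTZ' cursor=3
After op 7 (end): buf='PTZ' cursor=3
After op 8 (home): buf='PTZ' cursor=0
After op 9 (select(0,3) replace("NY")): buf='NY' cursor=2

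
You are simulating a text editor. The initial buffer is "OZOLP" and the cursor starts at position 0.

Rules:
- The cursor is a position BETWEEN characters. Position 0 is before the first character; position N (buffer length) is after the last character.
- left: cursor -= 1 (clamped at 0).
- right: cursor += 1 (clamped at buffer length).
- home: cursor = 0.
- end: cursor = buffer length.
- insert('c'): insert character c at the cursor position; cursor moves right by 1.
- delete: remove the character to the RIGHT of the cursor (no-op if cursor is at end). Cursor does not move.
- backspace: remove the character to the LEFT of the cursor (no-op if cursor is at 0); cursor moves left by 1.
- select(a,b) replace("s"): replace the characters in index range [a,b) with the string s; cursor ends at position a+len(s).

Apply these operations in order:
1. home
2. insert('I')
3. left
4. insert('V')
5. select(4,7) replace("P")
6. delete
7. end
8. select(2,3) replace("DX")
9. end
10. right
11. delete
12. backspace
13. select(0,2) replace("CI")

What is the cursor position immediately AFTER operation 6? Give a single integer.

After op 1 (home): buf='OZOLP' cursor=0
After op 2 (insert('I')): buf='IOZOLP' cursor=1
After op 3 (left): buf='IOZOLP' cursor=0
After op 4 (insert('V')): buf='VIOZOLP' cursor=1
After op 5 (select(4,7) replace("P")): buf='VIOZP' cursor=5
After op 6 (delete): buf='VIOZP' cursor=5

Answer: 5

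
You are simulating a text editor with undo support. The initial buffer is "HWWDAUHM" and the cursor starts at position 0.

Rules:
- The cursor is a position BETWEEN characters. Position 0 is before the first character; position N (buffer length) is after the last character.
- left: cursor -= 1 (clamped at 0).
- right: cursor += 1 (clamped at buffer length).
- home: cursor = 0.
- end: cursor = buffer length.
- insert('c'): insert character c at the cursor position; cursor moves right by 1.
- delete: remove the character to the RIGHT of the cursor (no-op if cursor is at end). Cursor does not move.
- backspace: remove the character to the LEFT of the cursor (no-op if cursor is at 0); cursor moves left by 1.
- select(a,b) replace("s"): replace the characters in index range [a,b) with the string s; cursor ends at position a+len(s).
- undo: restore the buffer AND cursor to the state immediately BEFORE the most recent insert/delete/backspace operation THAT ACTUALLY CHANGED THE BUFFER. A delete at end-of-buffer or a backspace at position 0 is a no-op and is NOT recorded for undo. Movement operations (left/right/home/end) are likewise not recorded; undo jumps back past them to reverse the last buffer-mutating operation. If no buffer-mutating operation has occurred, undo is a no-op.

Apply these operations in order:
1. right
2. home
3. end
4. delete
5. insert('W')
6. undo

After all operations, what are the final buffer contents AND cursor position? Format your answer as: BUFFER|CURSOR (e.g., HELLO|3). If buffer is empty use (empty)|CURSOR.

Answer: HWWDAUHM|8

Derivation:
After op 1 (right): buf='HWWDAUHM' cursor=1
After op 2 (home): buf='HWWDAUHM' cursor=0
After op 3 (end): buf='HWWDAUHM' cursor=8
After op 4 (delete): buf='HWWDAUHM' cursor=8
After op 5 (insert('W')): buf='HWWDAUHMW' cursor=9
After op 6 (undo): buf='HWWDAUHM' cursor=8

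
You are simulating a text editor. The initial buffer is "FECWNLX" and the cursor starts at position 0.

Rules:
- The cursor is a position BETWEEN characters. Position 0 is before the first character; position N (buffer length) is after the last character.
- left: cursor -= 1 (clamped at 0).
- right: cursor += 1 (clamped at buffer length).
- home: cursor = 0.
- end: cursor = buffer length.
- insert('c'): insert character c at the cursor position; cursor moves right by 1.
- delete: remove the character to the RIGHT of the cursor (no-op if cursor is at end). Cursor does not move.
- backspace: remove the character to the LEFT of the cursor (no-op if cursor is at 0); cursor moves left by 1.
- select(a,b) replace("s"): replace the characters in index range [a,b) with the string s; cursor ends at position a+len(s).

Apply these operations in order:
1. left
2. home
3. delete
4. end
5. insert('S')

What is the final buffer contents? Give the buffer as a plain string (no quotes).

After op 1 (left): buf='FECWNLX' cursor=0
After op 2 (home): buf='FECWNLX' cursor=0
After op 3 (delete): buf='ECWNLX' cursor=0
After op 4 (end): buf='ECWNLX' cursor=6
After op 5 (insert('S')): buf='ECWNLXS' cursor=7

Answer: ECWNLXS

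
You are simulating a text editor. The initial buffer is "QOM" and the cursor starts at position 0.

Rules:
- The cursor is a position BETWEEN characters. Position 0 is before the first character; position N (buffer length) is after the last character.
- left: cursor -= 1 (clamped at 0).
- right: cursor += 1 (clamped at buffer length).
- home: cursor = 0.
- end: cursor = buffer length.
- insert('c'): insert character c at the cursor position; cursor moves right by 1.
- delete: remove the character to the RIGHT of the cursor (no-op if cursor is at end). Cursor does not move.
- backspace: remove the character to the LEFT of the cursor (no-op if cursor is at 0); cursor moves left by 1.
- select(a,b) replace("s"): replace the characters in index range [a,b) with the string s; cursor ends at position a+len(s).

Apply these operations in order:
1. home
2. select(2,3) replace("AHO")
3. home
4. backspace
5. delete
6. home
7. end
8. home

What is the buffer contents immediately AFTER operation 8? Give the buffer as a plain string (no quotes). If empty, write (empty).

Answer: OAHO

Derivation:
After op 1 (home): buf='QOM' cursor=0
After op 2 (select(2,3) replace("AHO")): buf='QOAHO' cursor=5
After op 3 (home): buf='QOAHO' cursor=0
After op 4 (backspace): buf='QOAHO' cursor=0
After op 5 (delete): buf='OAHO' cursor=0
After op 6 (home): buf='OAHO' cursor=0
After op 7 (end): buf='OAHO' cursor=4
After op 8 (home): buf='OAHO' cursor=0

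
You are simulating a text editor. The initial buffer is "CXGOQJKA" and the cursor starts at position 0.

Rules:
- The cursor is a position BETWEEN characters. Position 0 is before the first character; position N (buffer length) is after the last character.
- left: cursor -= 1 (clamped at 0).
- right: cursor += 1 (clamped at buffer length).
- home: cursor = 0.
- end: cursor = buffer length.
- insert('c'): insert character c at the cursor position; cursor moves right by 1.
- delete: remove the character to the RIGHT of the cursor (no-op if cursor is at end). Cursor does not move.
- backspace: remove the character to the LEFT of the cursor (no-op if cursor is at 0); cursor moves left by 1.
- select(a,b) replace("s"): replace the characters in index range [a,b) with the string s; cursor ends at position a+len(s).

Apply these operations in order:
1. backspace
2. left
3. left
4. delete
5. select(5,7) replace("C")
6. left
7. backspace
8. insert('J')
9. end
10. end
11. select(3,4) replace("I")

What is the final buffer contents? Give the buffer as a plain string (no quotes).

Answer: XGOIJC

Derivation:
After op 1 (backspace): buf='CXGOQJKA' cursor=0
After op 2 (left): buf='CXGOQJKA' cursor=0
After op 3 (left): buf='CXGOQJKA' cursor=0
After op 4 (delete): buf='XGOQJKA' cursor=0
After op 5 (select(5,7) replace("C")): buf='XGOQJC' cursor=6
After op 6 (left): buf='XGOQJC' cursor=5
After op 7 (backspace): buf='XGOQC' cursor=4
After op 8 (insert('J')): buf='XGOQJC' cursor=5
After op 9 (end): buf='XGOQJC' cursor=6
After op 10 (end): buf='XGOQJC' cursor=6
After op 11 (select(3,4) replace("I")): buf='XGOIJC' cursor=4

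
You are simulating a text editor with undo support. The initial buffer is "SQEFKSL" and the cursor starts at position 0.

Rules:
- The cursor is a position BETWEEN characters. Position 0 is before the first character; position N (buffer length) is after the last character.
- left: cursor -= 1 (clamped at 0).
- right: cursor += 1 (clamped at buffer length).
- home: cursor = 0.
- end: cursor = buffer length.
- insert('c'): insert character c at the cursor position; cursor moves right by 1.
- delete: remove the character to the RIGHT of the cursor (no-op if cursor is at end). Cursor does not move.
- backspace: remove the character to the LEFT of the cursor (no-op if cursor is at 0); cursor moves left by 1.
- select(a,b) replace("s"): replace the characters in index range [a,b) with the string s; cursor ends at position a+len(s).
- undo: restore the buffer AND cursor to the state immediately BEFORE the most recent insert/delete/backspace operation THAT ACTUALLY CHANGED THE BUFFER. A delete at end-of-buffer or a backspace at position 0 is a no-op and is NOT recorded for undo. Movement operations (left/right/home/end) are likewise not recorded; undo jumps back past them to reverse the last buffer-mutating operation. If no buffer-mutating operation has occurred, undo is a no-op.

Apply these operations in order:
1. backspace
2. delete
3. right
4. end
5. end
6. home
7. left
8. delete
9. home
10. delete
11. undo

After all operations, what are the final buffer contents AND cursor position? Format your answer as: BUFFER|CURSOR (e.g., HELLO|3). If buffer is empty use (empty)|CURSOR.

Answer: EFKSL|0

Derivation:
After op 1 (backspace): buf='SQEFKSL' cursor=0
After op 2 (delete): buf='QEFKSL' cursor=0
After op 3 (right): buf='QEFKSL' cursor=1
After op 4 (end): buf='QEFKSL' cursor=6
After op 5 (end): buf='QEFKSL' cursor=6
After op 6 (home): buf='QEFKSL' cursor=0
After op 7 (left): buf='QEFKSL' cursor=0
After op 8 (delete): buf='EFKSL' cursor=0
After op 9 (home): buf='EFKSL' cursor=0
After op 10 (delete): buf='FKSL' cursor=0
After op 11 (undo): buf='EFKSL' cursor=0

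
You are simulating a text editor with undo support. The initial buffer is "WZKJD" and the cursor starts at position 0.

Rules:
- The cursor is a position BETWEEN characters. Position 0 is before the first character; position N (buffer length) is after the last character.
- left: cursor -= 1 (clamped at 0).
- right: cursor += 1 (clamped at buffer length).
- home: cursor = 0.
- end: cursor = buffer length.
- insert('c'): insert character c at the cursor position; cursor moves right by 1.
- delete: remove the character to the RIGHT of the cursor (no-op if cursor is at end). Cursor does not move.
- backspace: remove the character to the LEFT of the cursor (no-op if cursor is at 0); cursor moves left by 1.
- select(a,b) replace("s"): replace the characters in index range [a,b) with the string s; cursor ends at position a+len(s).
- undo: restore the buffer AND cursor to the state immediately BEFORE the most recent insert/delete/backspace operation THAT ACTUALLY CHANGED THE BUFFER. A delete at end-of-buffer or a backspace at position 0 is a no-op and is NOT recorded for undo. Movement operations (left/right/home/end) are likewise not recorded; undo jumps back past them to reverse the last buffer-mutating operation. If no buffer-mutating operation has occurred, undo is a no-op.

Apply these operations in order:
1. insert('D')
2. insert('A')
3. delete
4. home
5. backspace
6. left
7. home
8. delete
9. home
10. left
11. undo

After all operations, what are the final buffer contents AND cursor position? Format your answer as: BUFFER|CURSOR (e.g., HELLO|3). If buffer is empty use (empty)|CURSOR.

After op 1 (insert('D')): buf='DWZKJD' cursor=1
After op 2 (insert('A')): buf='DAWZKJD' cursor=2
After op 3 (delete): buf='DAZKJD' cursor=2
After op 4 (home): buf='DAZKJD' cursor=0
After op 5 (backspace): buf='DAZKJD' cursor=0
After op 6 (left): buf='DAZKJD' cursor=0
After op 7 (home): buf='DAZKJD' cursor=0
After op 8 (delete): buf='AZKJD' cursor=0
After op 9 (home): buf='AZKJD' cursor=0
After op 10 (left): buf='AZKJD' cursor=0
After op 11 (undo): buf='DAZKJD' cursor=0

Answer: DAZKJD|0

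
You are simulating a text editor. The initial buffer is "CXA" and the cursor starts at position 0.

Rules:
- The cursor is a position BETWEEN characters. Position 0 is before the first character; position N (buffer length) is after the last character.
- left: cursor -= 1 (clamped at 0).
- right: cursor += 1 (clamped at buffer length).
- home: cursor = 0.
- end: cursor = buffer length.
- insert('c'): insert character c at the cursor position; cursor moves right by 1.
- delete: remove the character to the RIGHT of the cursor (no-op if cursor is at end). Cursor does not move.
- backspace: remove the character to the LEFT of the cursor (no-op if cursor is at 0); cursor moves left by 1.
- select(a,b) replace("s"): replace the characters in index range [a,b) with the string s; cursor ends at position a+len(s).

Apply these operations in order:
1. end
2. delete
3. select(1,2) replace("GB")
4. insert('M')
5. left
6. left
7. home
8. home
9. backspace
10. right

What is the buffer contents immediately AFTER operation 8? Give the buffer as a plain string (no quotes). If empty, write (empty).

Answer: CGBMA

Derivation:
After op 1 (end): buf='CXA' cursor=3
After op 2 (delete): buf='CXA' cursor=3
After op 3 (select(1,2) replace("GB")): buf='CGBA' cursor=3
After op 4 (insert('M')): buf='CGBMA' cursor=4
After op 5 (left): buf='CGBMA' cursor=3
After op 6 (left): buf='CGBMA' cursor=2
After op 7 (home): buf='CGBMA' cursor=0
After op 8 (home): buf='CGBMA' cursor=0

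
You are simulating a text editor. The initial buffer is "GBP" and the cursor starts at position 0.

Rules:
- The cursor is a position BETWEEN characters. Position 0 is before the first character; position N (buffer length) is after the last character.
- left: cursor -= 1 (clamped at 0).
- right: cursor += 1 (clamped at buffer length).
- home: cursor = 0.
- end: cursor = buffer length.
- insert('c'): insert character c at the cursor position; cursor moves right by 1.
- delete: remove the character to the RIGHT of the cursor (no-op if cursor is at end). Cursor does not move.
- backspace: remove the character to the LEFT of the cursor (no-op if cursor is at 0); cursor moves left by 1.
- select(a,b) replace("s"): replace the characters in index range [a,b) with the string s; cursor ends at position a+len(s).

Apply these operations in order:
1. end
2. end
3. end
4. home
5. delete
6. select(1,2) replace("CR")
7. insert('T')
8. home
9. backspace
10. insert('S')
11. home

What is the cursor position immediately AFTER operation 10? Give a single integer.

Answer: 1

Derivation:
After op 1 (end): buf='GBP' cursor=3
After op 2 (end): buf='GBP' cursor=3
After op 3 (end): buf='GBP' cursor=3
After op 4 (home): buf='GBP' cursor=0
After op 5 (delete): buf='BP' cursor=0
After op 6 (select(1,2) replace("CR")): buf='BCR' cursor=3
After op 7 (insert('T')): buf='BCRT' cursor=4
After op 8 (home): buf='BCRT' cursor=0
After op 9 (backspace): buf='BCRT' cursor=0
After op 10 (insert('S')): buf='SBCRT' cursor=1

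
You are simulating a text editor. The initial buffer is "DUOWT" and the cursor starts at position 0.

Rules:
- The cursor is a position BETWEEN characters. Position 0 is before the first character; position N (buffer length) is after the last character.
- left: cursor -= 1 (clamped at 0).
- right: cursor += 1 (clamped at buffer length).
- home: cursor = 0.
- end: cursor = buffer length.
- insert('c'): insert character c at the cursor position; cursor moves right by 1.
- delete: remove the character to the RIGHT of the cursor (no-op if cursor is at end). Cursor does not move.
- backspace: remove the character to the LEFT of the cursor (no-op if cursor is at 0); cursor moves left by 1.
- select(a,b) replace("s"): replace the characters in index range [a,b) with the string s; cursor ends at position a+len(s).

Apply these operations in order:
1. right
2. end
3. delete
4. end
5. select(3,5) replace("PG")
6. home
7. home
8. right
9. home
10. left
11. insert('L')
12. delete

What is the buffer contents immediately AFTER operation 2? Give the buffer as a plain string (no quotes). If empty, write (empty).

After op 1 (right): buf='DUOWT' cursor=1
After op 2 (end): buf='DUOWT' cursor=5

Answer: DUOWT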